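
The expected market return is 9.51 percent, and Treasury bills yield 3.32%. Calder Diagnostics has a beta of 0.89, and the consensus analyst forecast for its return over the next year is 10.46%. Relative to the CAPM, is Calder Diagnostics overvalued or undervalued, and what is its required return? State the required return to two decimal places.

Undervalued; required return 8.83%

MRP = 9.51% − 3.32% = 6.19%
Required return = R_f + β·MRP = 3.32% + 0.89 × 6.19% = 8.83%
Forecast 10.46% > required 8.83% → the stock plots above the SML → undervalued.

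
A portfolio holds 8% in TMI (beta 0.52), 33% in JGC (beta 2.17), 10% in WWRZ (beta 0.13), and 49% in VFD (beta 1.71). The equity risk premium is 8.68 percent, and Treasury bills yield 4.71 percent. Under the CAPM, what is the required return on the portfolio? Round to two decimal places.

18.67%

β_P = Σ w_i β_i = 0.08×0.52 + 0.33×2.17 + 0.10×0.13 + 0.49×1.71 = 1.6086
E(R_P) = R_f + β_P × MRP = 4.71% + 1.6086 × 8.68% = 18.67%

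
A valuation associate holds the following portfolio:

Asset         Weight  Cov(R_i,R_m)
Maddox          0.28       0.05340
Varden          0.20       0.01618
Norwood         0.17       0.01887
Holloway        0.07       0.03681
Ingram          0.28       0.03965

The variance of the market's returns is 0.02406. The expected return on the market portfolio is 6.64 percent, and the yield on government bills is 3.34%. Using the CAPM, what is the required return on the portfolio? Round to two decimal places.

8.15%

β_Maddox = 0.05340 / 0.02406 = 2.2195
β_Varden = 0.01618 / 0.02406 = 0.6725
β_Norwood = 0.01887 / 0.02406 = 0.7843
β_Holloway = 0.03681 / 0.02406 = 1.5299
β_Ingram = 0.03965 / 0.02406 = 1.6480
β_P = Σ w_i β_i = 0.28×2.2195 + 0.20×0.6725 + 0.17×0.7843 + 0.07×1.5299 + 0.28×1.6480 = 1.4578
MRP = 6.64% − 3.34% = 3.30%
E(R_P) = R_f + β_P × MRP = 3.34% + 1.4578 × 3.30% = 8.15%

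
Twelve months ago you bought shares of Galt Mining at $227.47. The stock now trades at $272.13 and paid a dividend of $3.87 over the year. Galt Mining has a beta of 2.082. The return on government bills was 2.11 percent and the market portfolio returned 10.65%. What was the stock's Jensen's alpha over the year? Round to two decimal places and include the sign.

+1.44%

Realised HPR = (P1 + D1 − P0) / P0 = (272.13 + 3.87 − 227.47) / 227.47 = 48.53 / 227.47 = 21.3347%
MRP = 10.65% − 2.11% = 8.54%
CAPM required = R_f + β·MRP = 2.11% + 2.082 × 8.54% = 19.89028%
α = realised − required = 21.3347% − 19.89028% = +1.44%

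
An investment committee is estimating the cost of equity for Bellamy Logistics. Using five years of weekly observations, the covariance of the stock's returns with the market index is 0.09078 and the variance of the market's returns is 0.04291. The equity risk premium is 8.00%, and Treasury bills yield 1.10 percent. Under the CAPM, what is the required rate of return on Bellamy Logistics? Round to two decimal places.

18.02%

β = Cov(R_i, R_m) / Var(R_m) = 0.09078 / 0.04291 = 2.1156
E(R) = R_f + β × MRP = 1.10% + 2.1156 × 8.00% = 18.02%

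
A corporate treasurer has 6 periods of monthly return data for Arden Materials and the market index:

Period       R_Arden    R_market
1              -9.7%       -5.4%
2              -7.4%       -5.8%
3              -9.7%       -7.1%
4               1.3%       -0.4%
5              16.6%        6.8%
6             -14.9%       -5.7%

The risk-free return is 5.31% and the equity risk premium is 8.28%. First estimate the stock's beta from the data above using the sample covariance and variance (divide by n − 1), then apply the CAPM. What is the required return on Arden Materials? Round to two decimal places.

22.50%

Mean R_i = (-9.7 − 7.4 − 9.7 + 1.3 + 16.6 − 14.9) / 6 = -3.9667%
Mean R_m = (-5.4 − 5.8 − 7.1 − 0.4 + 6.8 − 5.7) / 6 = -2.9333%
Σ(R_i − R̄_i)(R_m − R̄_m) = 291.6467  ⇒  Cov = 291.6467 / 5 = 58.3293
Σ(R_m − R̄_m)² = 140.4733  ⇒  Var(R_m) = 140.4733 / 5 = 28.0947
β = Cov / Var(R_m) = 58.3293 / 28.0947 = 2.0762
E(R) = R_f + β × MRP = 5.31% + 2.0762 × 8.28% = 22.50%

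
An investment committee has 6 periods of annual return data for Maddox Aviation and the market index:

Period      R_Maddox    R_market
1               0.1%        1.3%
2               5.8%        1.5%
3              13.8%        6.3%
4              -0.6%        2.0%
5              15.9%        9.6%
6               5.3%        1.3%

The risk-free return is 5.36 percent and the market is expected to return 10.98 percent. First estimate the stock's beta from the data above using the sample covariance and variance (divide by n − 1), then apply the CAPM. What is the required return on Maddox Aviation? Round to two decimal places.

15.19%

Mean R_i = (0.1 + 5.8 + 13.8 − 0.6 + 15.9 + 5.3) / 6 = 6.7167%
Mean R_m = (1.3 + 1.5 + 6.3 + 2.0 + 9.6 + 1.3) / 6 = 3.6667%
Σ(R_i − R̄_i)(R_m − R̄_m) = 106.3333  ⇒  Cov = 106.3333 / 5 = 21.2667
Σ(R_m − R̄_m)² = 60.8133  ⇒  Var(R_m) = 60.8133 / 5 = 12.1627
β = Cov / Var(R_m) = 21.2667 / 12.1627 = 1.7485
MRP = 10.98% − 5.36% = 5.62%
E(R) = R_f + β × MRP = 5.36% + 1.7485 × 5.62% = 15.19%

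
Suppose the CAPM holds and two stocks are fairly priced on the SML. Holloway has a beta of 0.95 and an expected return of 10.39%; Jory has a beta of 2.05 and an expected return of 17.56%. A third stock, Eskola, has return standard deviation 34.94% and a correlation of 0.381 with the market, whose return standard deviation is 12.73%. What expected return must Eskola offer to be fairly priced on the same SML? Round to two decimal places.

11.01%

MRP = (17.56% − 10.39%) / (2.05 − 0.95) = 6.5182%
R_f = 10.39% − 0.95 × 6.5182% = 4.1977%
β_Eskola = ρ·σ_i/σ_m = 0.381 × 34.94 / 12.73 = 1.0457
E(R_Eskola) = R_f + β × MRP = 4.1977% + 1.0457 × 6.5182% = 11.01%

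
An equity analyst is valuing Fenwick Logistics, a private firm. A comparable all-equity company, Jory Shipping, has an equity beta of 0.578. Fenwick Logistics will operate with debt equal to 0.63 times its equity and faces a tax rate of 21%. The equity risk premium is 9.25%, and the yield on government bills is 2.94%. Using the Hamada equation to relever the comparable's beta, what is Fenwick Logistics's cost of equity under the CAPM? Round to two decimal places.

10.95%

β_L = β_U × [1 + (1 − t)(D/E)] = 0.578 × [1 + (1 − 0.21) × 0.63]
    = 0.578 × [1 + 0.79 × 0.63] = 0.578 × 1.4977 = 0.8657
E(R) = R_f + β_L × MRP = 2.94% + 0.8657 × 9.25% = 10.95%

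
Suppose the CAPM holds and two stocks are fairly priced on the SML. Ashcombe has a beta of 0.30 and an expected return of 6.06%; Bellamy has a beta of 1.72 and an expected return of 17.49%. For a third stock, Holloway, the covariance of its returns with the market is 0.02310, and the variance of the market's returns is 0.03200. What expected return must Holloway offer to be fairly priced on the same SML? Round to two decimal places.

9.46%

MRP = (17.49% − 6.06%) / (1.72 − 0.30) = 8.0493%
R_f = 6.06% − 0.30 × 8.0493% = 3.6452%
β_Holloway = Cov / Var(R_m) = 0.02310 / 0.03200 = 0.7219
E(R_Holloway) = R_f + β × MRP = 3.6452% + 0.7219 × 8.0493% = 9.46%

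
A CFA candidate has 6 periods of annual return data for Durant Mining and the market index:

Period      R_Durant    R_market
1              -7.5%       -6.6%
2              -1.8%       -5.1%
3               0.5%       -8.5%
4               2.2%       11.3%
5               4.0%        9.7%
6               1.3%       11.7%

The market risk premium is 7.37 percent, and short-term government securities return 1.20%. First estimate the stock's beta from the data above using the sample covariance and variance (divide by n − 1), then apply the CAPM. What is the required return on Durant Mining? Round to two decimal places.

3.31%

Mean R_i = (-7.5 − 1.8 + 0.5 + 2.2 + 4.0 + 1.3) / 6 = -0.2167%
Mean R_m = (-6.6 − 5.1 − 8.5 + 11.3 + 9.7 + 11.7) / 6 = 2.0833%
Σ(R_i − R̄_i)(R_m − R̄_m) = 136.0083  ⇒  Cov = 136.0083 / 5 = 27.2017
Σ(R_m − R̄_m)² = 474.4483  ⇒  Var(R_m) = 474.4483 / 5 = 94.8897
β = Cov / Var(R_m) = 27.2017 / 94.8897 = 0.2867
E(R) = R_f + β × MRP = 1.20% + 0.2867 × 7.37% = 3.31%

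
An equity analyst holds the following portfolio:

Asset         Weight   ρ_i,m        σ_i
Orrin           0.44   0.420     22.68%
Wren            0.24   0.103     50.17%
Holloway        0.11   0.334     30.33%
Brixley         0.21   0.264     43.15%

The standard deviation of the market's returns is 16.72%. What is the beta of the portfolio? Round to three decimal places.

0.535

β_Orrin = 0.420 × 22.68% / 16.72% = 0.5697
β_Wren = 0.103 × 50.17% / 16.72% = 0.3091
β_Holloway = 0.334 × 30.33% / 16.72% = 0.6059
β_Brixley = 0.264 × 43.15% / 16.72% = 0.6813
β_P = Σ w_i β_i = 0.44×0.5697 + 0.24×0.3091 + 0.11×0.6059 + 0.21×0.6813 = 0.5346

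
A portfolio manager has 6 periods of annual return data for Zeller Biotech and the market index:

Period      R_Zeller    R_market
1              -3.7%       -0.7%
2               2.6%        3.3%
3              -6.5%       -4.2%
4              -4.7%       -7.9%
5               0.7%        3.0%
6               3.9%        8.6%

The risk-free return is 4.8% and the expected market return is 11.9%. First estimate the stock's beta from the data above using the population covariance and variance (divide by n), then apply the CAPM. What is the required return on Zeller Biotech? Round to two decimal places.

9.46%

Mean R_i = (-3.7 + 2.6 − 6.5 − 4.7 + 0.7 + 3.9) / 6 = -1.2833%
Mean R_m = (-0.7 + 3.3 − 4.2 − 7.9 + 3.0 + 8.6) / 6 = 0.3500%
Σ(R_i − R̄_i)(R_m − R̄_m) = 113.9350  ⇒  Cov = 113.9350 / 6 = 18.9892
Σ(R_m − R̄_m)² = 173.6550  ⇒  Var(R_m) = 173.6550 / 6 = 28.9425
β = Cov / Var(R_m) = 18.9892 / 28.9425 = 0.6561
MRP = 11.9% − 4.8% = 7.10%
E(R) = R_f + β × MRP = 4.8% + 0.6561 × 7.1% = 9.46%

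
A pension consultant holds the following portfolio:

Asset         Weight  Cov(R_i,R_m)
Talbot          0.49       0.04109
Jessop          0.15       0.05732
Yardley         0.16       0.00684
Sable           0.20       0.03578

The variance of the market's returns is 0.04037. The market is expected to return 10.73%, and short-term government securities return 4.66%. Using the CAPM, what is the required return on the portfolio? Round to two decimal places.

10.22%

β_Talbot = 0.04109 / 0.04037 = 1.0178
β_Jessop = 0.05732 / 0.04037 = 1.4199
β_Yardley = 0.00684 / 0.04037 = 0.1694
β_Sable = 0.03578 / 0.04037 = 0.8863
β_P = Σ w_i β_i = 0.49×1.0178 + 0.15×1.4199 + 0.16×0.1694 + 0.20×0.8863 = 0.9161
MRP = 10.73% − 4.66% = 6.07%
E(R_P) = R_f + β_P × MRP = 4.66% + 0.9161 × 6.07% = 10.22%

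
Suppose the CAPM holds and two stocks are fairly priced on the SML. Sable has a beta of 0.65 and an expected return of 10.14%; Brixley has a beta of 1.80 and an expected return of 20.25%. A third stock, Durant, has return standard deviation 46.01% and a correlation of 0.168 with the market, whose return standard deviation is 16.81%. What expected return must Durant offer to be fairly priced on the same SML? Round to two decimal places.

MRP = (20.25% − 10.14%) / (1.80 − 0.65) = 8.7913%
R_f = 10.14% − 0.65 × 8.7913% = 4.4257%
β_Durant = ρ·σ_i/σ_m = 0.168 × 46.01 / 16.81 = 0.4598
E(R_Durant) = R_f + β × MRP = 4.4257% + 0.4598 × 8.7913% = 8.47%

8.47%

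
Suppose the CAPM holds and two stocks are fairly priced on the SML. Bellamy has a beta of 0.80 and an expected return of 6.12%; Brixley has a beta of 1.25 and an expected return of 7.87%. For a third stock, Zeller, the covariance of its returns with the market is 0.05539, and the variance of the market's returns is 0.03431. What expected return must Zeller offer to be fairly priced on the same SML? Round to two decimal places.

9.29%

MRP = (7.87% − 6.12%) / (1.25 − 0.80) = 3.8889%
R_f = 6.12% − 0.80 × 3.8889% = 3.0089%
β_Zeller = Cov / Var(R_m) = 0.05539 / 0.03431 = 1.6144
E(R_Zeller) = R_f + β × MRP = 3.0089% + 1.6144 × 3.8889% = 9.29%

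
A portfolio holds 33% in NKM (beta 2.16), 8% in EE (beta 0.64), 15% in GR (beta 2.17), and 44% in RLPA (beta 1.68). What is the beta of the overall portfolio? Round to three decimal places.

1.829

β_P = Σ w_i β_i = 0.33×2.16 + 0.08×0.64 + 0.15×2.17 + 0.44×1.68 = 1.8287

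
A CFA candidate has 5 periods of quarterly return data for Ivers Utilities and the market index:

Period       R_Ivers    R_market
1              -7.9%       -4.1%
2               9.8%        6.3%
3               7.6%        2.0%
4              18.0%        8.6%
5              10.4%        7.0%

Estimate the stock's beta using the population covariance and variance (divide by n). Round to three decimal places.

Mean R_i = (-7.9 + 9.8 + 7.6 + 18.0 + 10.4) / 5 = 7.5800%
Mean R_m = (-4.1 + 6.3 + 2.0 + 8.6 + 7.0) / 5 = 3.9600%
Σ(R_i − R̄_i)(R_m − R̄_m) = 186.8460  ⇒  Cov = 186.8460 / 5 = 37.3692
Σ(R_m − R̄_m)² = 105.0520  ⇒  Var(R_m) = 105.0520 / 5 = 21.0104
β = Cov / Var(R_m) = 37.3692 / 21.0104 = 1.7786

1.779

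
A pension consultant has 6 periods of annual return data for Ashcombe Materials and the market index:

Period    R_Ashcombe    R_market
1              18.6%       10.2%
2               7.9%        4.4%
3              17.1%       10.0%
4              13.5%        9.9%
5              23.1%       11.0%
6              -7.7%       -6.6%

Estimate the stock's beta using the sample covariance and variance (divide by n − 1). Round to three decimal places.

1.557

Mean R_i = (18.6 + 7.9 + 17.1 + 13.5 + 23.1 − 7.7) / 6 = 12.0833%
Mean R_m = (10.2 + 4.4 + 10.0 + 9.9 + 11.0 − 6.6) / 6 = 6.4833%
Σ(R_i − R̄_i)(R_m − R̄_m) = 364.0083  ⇒  Cov = 364.0083 / 5 = 72.8017
Σ(R_m − R̄_m)² = 233.7683  ⇒  Var(R_m) = 233.7683 / 5 = 46.7537
β = Cov / Var(R_m) = 72.8017 / 46.7537 = 1.5571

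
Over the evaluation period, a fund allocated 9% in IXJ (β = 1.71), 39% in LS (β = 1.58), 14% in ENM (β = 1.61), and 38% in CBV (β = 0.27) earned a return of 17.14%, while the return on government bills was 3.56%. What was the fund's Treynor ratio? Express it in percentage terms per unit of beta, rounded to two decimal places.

β_P = 0.09×1.71 + 0.39×1.58 + 0.14×1.61 + 0.38×0.27 = 1.0981
Treynor = (R_P − R_f) / β_P = (17.14% − 3.56%) / 1.0981 = 13.58% / 1.0981 = 12.37%

12.37%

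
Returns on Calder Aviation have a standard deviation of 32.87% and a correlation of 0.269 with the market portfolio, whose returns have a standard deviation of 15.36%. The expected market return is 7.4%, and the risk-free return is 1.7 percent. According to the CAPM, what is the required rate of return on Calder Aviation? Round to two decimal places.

4.98%

β = ρ × σ_i / σ_m = 0.269 × 32.87% / 15.36% = 0.5757
MRP = 7.4% − 1.7% = 5.70%
E(R) = 1.7% + 0.5757 × 5.7% = 4.98%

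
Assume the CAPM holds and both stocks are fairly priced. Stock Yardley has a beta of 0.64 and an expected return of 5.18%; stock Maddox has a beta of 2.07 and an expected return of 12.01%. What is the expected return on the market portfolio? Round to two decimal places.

6.90%

Both satisfy E(R) = R_f + β·MRP, so the slope of the SML is
MRP = (12.01% − 5.18%) / (2.07 − 0.64) = 6.83% / 1.43 = 4.7762%
R_f = E(R_Yardley) − β_Yardley·MRP = 5.18% − 0.64 × 4.7762% = 2.1232%
E(R_m) = R_f + MRP = 2.1232% + 4.7762% = 6.90%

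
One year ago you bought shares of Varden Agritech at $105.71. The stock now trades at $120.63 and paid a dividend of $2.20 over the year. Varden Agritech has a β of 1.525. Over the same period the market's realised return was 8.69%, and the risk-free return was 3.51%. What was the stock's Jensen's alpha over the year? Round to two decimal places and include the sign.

Realised HPR = (P1 + D1 − P0) / P0 = (120.63 + 2.20 − 105.71) / 105.71 = 17.12 / 105.71 = 16.1953%
MRP = 8.69% − 3.51% = 5.18%
CAPM required = R_f + β·MRP = 3.51% + 1.525 × 5.18% = 11.40950%
α = realised − required = 16.1953% − 11.40950% = +4.79%

+4.79%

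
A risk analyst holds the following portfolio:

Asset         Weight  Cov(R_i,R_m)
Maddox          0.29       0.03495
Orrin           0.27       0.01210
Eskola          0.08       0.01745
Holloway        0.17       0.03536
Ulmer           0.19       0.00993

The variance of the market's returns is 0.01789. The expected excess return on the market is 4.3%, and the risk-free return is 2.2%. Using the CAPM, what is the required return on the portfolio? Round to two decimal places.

β_Maddox = 0.03495 / 0.01789 = 1.9536
β_Orrin = 0.01210 / 0.01789 = 0.6764
β_Eskola = 0.01745 / 0.01789 = 0.9754
β_Holloway = 0.03536 / 0.01789 = 1.9765
β_Ulmer = 0.00993 / 0.01789 = 0.5551
β_P = Σ w_i β_i = 0.29×1.9536 + 0.27×0.6764 + 0.08×0.9754 + 0.17×1.9765 + 0.19×0.5551 = 1.2687
E(R_P) = R_f + β_P × MRP = 2.2% + 1.2687 × 4.3% = 7.66%

7.66%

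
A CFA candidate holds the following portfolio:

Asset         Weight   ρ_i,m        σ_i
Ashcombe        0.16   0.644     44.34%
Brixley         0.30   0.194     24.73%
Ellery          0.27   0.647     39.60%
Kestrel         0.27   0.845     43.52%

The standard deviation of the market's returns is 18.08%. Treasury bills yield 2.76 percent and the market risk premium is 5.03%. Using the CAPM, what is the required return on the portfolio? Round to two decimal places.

9.12%

β_Ashcombe = 0.644 × 44.34% / 18.08% = 1.5794
β_Brixley = 0.194 × 24.73% / 18.08% = 0.2654
β_Ellery = 0.647 × 39.60% / 18.08% = 1.4171
β_Kestrel = 0.845 × 43.52% / 18.08% = 2.0340
β_P = Σ w_i β_i = 0.16×1.5794 + 0.30×0.2654 + 0.27×1.4171 + 0.27×2.0340 = 1.2641
E(R_P) = R_f + β_P × MRP = 2.76% + 1.2641 × 5.03% = 9.12%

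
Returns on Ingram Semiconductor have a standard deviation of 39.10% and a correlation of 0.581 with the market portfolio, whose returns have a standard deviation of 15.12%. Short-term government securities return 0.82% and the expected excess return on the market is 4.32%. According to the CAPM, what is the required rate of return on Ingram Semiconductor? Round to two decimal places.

7.31%

β = ρ × σ_i / σ_m = 0.581 × 39.10% / 15.12% = 1.5025
E(R) = 0.82% + 1.5025 × 4.32% = 7.31%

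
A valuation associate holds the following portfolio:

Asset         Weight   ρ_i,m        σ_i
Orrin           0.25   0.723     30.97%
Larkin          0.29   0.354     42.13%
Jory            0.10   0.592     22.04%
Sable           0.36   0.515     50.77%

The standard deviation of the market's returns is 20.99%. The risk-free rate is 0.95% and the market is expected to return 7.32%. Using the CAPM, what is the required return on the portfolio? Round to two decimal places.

7.21%

β_Orrin = 0.723 × 30.97% / 20.99% = 1.0668
β_Larkin = 0.354 × 42.13% / 20.99% = 0.7105
β_Jory = 0.592 × 22.04% / 20.99% = 0.6216
β_Sable = 0.515 × 50.77% / 20.99% = 1.2457
β_P = Σ w_i β_i = 0.25×1.0668 + 0.29×0.7105 + 0.10×0.6216 + 0.36×1.2457 = 0.9834
MRP = 7.32% − 0.95% = 6.37%
E(R_P) = R_f + β_P × MRP = 0.95% + 0.9834 × 6.37% = 7.21%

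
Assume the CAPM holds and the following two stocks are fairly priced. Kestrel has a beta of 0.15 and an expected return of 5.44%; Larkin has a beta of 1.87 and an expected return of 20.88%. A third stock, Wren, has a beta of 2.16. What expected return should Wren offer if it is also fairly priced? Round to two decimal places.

MRP (SML slope) = (20.88% − 5.44%) / (1.87 − 0.15) = 15.44% / 1.72 = 8.9767%
R_f (intercept) = 5.44% − 0.15 × 8.9767% = 4.0935%
E(R_Wren) = R_f + β × MRP = 4.0935% + 2.16 × 8.9767% = 23.48%

23.48%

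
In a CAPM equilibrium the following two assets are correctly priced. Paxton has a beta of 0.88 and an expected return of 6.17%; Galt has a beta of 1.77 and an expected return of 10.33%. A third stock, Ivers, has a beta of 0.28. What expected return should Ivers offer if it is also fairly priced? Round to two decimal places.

MRP (SML slope) = (10.33% − 6.17%) / (1.77 − 0.88) = 4.16% / 0.89 = 4.6742%
R_f (intercept) = 6.17% − 0.88 × 4.6742% = 2.0567%
E(R_Ivers) = R_f + β × MRP = 2.0567% + 0.28 × 4.6742% = 3.37%

3.37%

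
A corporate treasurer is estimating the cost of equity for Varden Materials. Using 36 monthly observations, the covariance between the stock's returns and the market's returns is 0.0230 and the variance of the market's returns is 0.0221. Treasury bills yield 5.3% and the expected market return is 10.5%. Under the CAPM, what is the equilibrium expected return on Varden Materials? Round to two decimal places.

10.71%

β = Cov(R_i, R_m) / Var(R_m) = 0.0230 / 0.0221 = 1.0407
MRP = 10.5% − 5.3% = 5.20%
E(R) = R_f + β × MRP = 5.3% + 1.0407 × 5.2% = 10.71%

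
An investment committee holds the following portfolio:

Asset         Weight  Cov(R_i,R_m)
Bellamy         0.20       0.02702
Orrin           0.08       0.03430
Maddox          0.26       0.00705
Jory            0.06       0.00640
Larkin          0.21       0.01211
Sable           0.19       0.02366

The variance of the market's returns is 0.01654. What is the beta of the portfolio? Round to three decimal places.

1.052

β_Bellamy = 0.02702 / 0.01654 = 1.6336
β_Orrin = 0.03430 / 0.01654 = 2.0738
β_Maddox = 0.00705 / 0.01654 = 0.4262
β_Jory = 0.00640 / 0.01654 = 0.3869
β_Larkin = 0.01211 / 0.01654 = 0.7322
β_Sable = 0.02366 / 0.01654 = 1.4305
β_P = Σ w_i β_i = 0.20×1.6336 + 0.08×2.0738 + 0.26×0.4262 + 0.06×0.3869 + 0.21×0.7322 + 0.19×1.4305 = 1.0522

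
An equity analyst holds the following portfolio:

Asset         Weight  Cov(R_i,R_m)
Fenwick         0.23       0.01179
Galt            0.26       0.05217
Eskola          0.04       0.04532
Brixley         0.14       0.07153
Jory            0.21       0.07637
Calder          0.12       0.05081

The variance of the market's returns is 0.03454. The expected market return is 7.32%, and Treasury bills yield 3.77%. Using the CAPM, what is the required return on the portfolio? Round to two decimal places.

8.93%

β_Fenwick = 0.01179 / 0.03454 = 0.3413
β_Galt = 0.05217 / 0.03454 = 1.5104
β_Eskola = 0.04532 / 0.03454 = 1.3121
β_Brixley = 0.07153 / 0.03454 = 2.0709
β_Jory = 0.07637 / 0.03454 = 2.2111
β_Calder = 0.05081 / 0.03454 = 1.4710
β_P = Σ w_i β_i = 0.23×0.3413 + 0.26×1.5104 + 0.04×1.3121 + 0.14×2.0709 + 0.21×2.2111 + 0.12×1.4710 = 1.4545
MRP = 7.32% − 3.77% = 3.55%
E(R_P) = R_f + β_P × MRP = 3.77% + 1.4545 × 3.55% = 8.93%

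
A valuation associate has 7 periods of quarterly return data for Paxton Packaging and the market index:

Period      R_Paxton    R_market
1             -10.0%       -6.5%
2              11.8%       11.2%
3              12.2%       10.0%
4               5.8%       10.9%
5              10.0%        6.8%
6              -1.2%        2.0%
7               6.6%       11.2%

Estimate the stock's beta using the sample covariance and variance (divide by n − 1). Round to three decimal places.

Mean R_i = (-10.0 + 11.8 + 12.2 + 5.8 + 10.0 − 1.2 + 6.6) / 7 = 5.0286%
Mean R_m = (-6.5 + 11.2 + 10.0 + 10.9 + 6.8 + 2.0 + 11.2) / 7 = 6.5143%
Σ(R_i − R̄_i)(R_m − R̄_m) = 292.5971  ⇒  Cov = 292.5971 / 6 = 48.7662
Σ(R_m − R̄_m)² = 265.1286  ⇒  Var(R_m) = 265.1286 / 6 = 44.1881
β = Cov / Var(R_m) = 48.7662 / 44.1881 = 1.1036

1.104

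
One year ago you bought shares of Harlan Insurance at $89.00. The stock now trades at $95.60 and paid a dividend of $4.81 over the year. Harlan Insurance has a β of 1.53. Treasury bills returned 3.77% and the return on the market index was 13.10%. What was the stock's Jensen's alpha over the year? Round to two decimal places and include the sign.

Realised HPR = (P1 + D1 − P0) / P0 = (95.60 + 4.81 − 89.00) / 89.00 = 11.41 / 89.00 = 12.8202%
MRP = 13.10% − 3.77% = 9.33%
CAPM required = R_f + β·MRP = 3.77% + 1.53 × 9.33% = 18.0449%
α = realised − required = 12.8202% − 18.0449% = -5.22%

-5.22%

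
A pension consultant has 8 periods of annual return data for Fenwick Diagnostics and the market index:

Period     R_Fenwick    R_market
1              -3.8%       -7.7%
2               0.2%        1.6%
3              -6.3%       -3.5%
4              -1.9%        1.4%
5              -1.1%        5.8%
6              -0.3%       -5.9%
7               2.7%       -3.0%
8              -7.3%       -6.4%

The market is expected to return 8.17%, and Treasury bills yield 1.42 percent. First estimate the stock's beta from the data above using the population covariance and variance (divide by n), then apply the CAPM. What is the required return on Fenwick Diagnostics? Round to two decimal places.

3.31%

Mean R_i = (-3.8 + 0.2 − 6.3 − 1.9 − 1.1 − 0.3 + 2.7 − 7.3) / 8 = -2.2250%
Mean R_m = (-7.7 + 1.6 − 3.5 + 1.4 + 5.8 − 5.9 − 3.0 − 6.4) / 8 = -2.2125%
Σ(R_i − R̄_i)(R_m − R̄_m) = 43.5975  ⇒  Cov = 43.5975 / 8 = 5.4497
Σ(R_m − R̄_m)² = 155.3088  ⇒  Var(R_m) = 155.3088 / 8 = 19.4136
β = Cov / Var(R_m) = 5.4497 / 19.4136 = 0.2807
MRP = 8.17% − 1.42% = 6.75%
E(R) = R_f + β × MRP = 1.42% + 0.2807 × 6.75% = 3.31%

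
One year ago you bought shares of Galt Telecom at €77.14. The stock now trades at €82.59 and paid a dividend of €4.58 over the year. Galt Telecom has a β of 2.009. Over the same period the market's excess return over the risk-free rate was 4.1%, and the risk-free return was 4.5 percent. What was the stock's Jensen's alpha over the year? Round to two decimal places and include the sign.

+0.27%

Realised HPR = (P1 + D1 − P0) / P0 = (82.59 + 4.58 − 77.14) / 77.14 = 10.03 / 77.14 = 13.0023%
CAPM required = R_f + β·MRP = 4.5% + 2.009 × 4.1% = 12.7369%
α = realised − required = 13.0023% − 12.7369% = +0.27%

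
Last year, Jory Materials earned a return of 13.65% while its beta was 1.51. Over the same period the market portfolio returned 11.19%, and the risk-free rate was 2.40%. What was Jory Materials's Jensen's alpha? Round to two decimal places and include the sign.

-2.02%

Market excess return = 11.19% − 2.40% = 8.79%
CAPM benchmark = R_f + β(R_m − R_f) = 2.40% + 1.51 × 8.79% = 15.6729%
α = actual − benchmark = 13.65% − 15.6729% = -2.02%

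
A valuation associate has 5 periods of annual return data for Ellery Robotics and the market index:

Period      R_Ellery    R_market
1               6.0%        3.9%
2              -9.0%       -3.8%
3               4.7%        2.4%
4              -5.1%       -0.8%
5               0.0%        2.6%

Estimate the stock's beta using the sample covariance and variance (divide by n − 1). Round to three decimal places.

1.940

Mean R_i = (6.0 − 9.0 + 4.7 − 5.1 + 0.0) / 5 = -0.6800%
Mean R_m = (3.9 − 3.8 + 2.4 − 0.8 + 2.6) / 5 = 0.8600%
Σ(R_i − R̄_i)(R_m − R̄_m) = 75.8840  ⇒  Cov = 75.8840 / 4 = 18.9710
Σ(R_m − R̄_m)² = 39.1120  ⇒  Var(R_m) = 39.1120 / 4 = 9.7780
β = Cov / Var(R_m) = 18.9710 / 9.7780 = 1.9402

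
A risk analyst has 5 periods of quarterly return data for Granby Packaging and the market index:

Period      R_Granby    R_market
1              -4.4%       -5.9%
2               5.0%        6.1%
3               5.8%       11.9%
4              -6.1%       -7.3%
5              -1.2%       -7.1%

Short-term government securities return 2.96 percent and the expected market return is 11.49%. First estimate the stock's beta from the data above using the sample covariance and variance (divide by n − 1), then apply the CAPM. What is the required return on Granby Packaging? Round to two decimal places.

7.76%

Mean R_i = (-4.4 + 5.0 + 5.8 − 6.1 − 1.2) / 5 = -0.1800%
Mean R_m = (-5.9 + 6.1 + 11.9 − 7.3 − 7.1) / 5 = -0.4600%
Σ(R_i − R̄_i)(R_m − R̄_m) = 178.1160  ⇒  Cov = 178.1160 / 4 = 44.5290
Σ(R_m − R̄_m)² = 316.2720  ⇒  Var(R_m) = 316.2720 / 4 = 79.0680
β = Cov / Var(R_m) = 44.5290 / 79.0680 = 0.5632
MRP = 11.49% − 2.96% = 8.53%
E(R) = R_f + β × MRP = 2.96% + 0.5632 × 8.53% = 7.76%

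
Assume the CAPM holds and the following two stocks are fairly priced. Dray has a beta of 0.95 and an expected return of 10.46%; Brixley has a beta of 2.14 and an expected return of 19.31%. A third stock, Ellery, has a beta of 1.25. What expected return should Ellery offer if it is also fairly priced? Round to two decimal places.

MRP (SML slope) = (19.31% − 10.46%) / (2.14 − 0.95) = 8.85% / 1.19 = 7.4370%
R_f (intercept) = 10.46% − 0.95 × 7.4370% = 3.3949%
E(R_Ellery) = R_f + β × MRP = 3.3949% + 1.25 × 7.4370% = 12.69%

12.69%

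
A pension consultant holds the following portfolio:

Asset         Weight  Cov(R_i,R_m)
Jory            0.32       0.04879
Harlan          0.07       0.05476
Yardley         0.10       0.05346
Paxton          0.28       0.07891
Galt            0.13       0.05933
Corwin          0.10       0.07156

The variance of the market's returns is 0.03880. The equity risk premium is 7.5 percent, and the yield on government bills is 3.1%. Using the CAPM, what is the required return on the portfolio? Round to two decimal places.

β_Jory = 0.04879 / 0.03880 = 1.2575
β_Harlan = 0.05476 / 0.03880 = 1.4113
β_Yardley = 0.05346 / 0.03880 = 1.3778
β_Paxton = 0.07891 / 0.03880 = 2.0338
β_Galt = 0.05933 / 0.03880 = 1.5291
β_Corwin = 0.07156 / 0.03880 = 1.8443
β_P = Σ w_i β_i = 0.32×1.2575 + 0.07×1.4113 + 0.10×1.3778 + 0.28×2.0338 + 0.13×1.5291 + 0.10×1.8443 = 1.5916
E(R_P) = R_f + β_P × MRP = 3.1% + 1.5916 × 7.5% = 15.04%

15.04%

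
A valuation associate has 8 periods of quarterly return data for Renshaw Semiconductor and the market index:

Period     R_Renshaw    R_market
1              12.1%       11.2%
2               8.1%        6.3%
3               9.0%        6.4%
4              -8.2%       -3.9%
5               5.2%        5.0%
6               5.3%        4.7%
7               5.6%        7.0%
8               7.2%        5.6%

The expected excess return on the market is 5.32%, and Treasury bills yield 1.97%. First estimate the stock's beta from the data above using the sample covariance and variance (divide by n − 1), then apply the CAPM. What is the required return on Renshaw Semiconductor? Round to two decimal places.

9.30%

Mean R_i = (12.1 + 8.1 + 9.0 − 8.2 + 5.2 + 5.3 + 5.6 + 7.2) / 8 = 5.5375%
Mean R_m = (11.2 + 6.3 + 6.4 − 3.9 + 5.0 + 4.7 + 7.0 + 5.6) / 8 = 5.2875%
Σ(R_i − R̄_i)(R_m − R̄_m) = 172.3238  ⇒  Cov = 172.3238 / 7 = 24.6177
Σ(R_m − R̄_m)² = 125.0888  ⇒  Var(R_m) = 125.0888 / 7 = 17.8698
β = Cov / Var(R_m) = 24.6177 / 17.8698 = 1.3776
E(R) = R_f + β × MRP = 1.97% + 1.3776 × 5.32% = 9.30%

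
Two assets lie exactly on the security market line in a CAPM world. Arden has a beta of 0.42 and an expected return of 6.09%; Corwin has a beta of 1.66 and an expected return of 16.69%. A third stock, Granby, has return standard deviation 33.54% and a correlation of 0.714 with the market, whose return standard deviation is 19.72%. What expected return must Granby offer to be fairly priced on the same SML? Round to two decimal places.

MRP = (16.69% − 6.09%) / (1.66 − 0.42) = 8.5484%
R_f = 6.09% − 0.42 × 8.5484% = 2.4997%
β_Granby = ρ·σ_i/σ_m = 0.714 × 33.54 / 19.72 = 1.2144
E(R_Granby) = R_f + β × MRP = 2.4997% + 1.2144 × 8.5484% = 12.88%

12.88%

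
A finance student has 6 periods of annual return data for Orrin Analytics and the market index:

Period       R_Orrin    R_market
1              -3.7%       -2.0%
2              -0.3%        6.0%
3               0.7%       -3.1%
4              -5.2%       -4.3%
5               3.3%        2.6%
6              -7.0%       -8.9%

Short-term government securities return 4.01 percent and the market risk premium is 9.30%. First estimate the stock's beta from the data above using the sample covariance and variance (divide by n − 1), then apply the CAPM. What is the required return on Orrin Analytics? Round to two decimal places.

Mean R_i = (-3.7 − 0.3 + 0.7 − 5.2 + 3.3 − 7.0) / 6 = -2.0333%
Mean R_m = (-2.0 + 6.0 − 3.1 − 4.3 + 2.6 − 8.9) / 6 = -1.6167%
Σ(R_i − R̄_i)(R_m − R̄_m) = 76.9467  ⇒  Cov = 76.9467 / 5 = 15.3893
Σ(R_m − R̄_m)² = 138.3883  ⇒  Var(R_m) = 138.3883 / 5 = 27.6777
β = Cov / Var(R_m) = 15.3893 / 27.6777 = 0.5560
E(R) = R_f + β × MRP = 4.01% + 0.5560 × 9.30% = 9.18%

9.18%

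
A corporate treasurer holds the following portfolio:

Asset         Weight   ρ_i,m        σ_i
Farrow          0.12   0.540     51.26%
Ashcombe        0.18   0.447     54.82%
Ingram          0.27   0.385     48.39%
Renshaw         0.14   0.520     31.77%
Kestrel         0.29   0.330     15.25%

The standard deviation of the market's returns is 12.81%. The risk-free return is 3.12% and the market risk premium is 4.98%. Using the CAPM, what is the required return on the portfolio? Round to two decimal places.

β_Farrow = 0.540 × 51.26% / 12.81% = 2.1608
β_Ashcombe = 0.447 × 54.82% / 12.81% = 1.9129
β_Ingram = 0.385 × 48.39% / 12.81% = 1.4543
β_Renshaw = 0.520 × 31.77% / 12.81% = 1.2896
β_Kestrel = 0.330 × 15.25% / 12.81% = 0.3929
β_P = Σ w_i β_i = 0.12×2.1608 + 0.18×1.9129 + 0.27×1.4543 + 0.14×1.2896 + 0.29×0.3929 = 1.2908
E(R_P) = R_f + β_P × MRP = 3.12% + 1.2908 × 4.98% = 9.55%

9.55%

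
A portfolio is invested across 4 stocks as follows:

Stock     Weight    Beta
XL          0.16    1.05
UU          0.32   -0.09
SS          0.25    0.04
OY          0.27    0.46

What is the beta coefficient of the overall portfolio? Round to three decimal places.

β_P = Σ w_i β_i = 0.16×1.05 + 0.32×-0.09 + 0.25×0.04 + 0.27×0.46 = 0.2734

0.273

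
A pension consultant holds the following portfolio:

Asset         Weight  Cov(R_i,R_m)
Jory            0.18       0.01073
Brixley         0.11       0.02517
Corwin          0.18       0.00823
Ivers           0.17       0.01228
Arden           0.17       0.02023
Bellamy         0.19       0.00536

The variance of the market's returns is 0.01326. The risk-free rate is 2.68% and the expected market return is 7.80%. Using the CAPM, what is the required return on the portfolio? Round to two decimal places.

7.59%

β_Jory = 0.01073 / 0.01326 = 0.8092
β_Brixley = 0.02517 / 0.01326 = 1.8982
β_Corwin = 0.00823 / 0.01326 = 0.6207
β_Ivers = 0.01228 / 0.01326 = 0.9261
β_Arden = 0.02023 / 0.01326 = 1.5256
β_Bellamy = 0.00536 / 0.01326 = 0.4042
β_P = Σ w_i β_i = 0.18×0.8092 + 0.11×1.8982 + 0.18×0.6207 + 0.17×0.9261 + 0.17×1.5256 + 0.19×0.4042 = 0.9598
MRP = 7.80% − 2.68% = 5.12%
E(R_P) = R_f + β_P × MRP = 2.68% + 0.9598 × 5.12% = 7.59%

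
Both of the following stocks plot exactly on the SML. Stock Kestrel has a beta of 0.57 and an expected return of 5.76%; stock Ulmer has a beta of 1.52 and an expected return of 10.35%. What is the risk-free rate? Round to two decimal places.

Both satisfy E(R) = R_f + β·MRP, so the slope of the SML is
MRP = (10.35% − 5.76%) / (1.52 − 0.57) = 4.59% / 0.95 = 4.8316%
R_f = E(R_Kestrel) − β_Kestrel·MRP = 5.76% − 0.57 × 4.8316% = 3.0060%

3.01%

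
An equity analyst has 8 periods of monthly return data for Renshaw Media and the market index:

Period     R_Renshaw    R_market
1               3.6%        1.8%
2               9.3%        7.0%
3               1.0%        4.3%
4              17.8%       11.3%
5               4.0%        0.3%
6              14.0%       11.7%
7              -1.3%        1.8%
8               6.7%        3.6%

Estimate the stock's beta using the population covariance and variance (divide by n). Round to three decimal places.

Mean R_i = (3.6 + 9.3 + 1.0 + 17.8 + 4.0 + 14.0 − 1.3 + 6.7) / 8 = 6.8875%
Mean R_m = (1.8 + 7.0 + 4.3 + 11.3 + 0.3 + 11.7 + 1.8 + 3.6) / 8 = 5.2250%
Σ(R_i − R̄_i)(R_m − R̄_m) = 175.9025  ⇒  Cov = 175.9025 / 8 = 21.9878
Σ(R_m − R̄_m)² = 133.1950  ⇒  Var(R_m) = 133.1950 / 8 = 16.6494
β = Cov / Var(R_m) = 21.9878 / 16.6494 = 1.3206

1.321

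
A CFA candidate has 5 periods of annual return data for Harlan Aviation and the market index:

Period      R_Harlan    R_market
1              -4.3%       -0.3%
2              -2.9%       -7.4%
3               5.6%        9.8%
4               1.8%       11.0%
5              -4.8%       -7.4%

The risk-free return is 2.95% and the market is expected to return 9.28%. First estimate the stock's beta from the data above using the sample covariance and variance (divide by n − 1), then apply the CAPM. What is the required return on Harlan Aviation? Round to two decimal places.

Mean R_i = (-4.3 − 2.9 + 5.6 + 1.8 − 4.8) / 5 = -0.9200%
Mean R_m = (-0.3 − 7.4 + 9.8 + 11.0 − 7.4) / 5 = 1.1400%
Σ(R_i − R̄_i)(R_m − R̄_m) = 138.1940  ⇒  Cov = 138.1940 / 4 = 34.5485
Σ(R_m − R̄_m)² = 320.1520  ⇒  Var(R_m) = 320.1520 / 4 = 80.0380
β = Cov / Var(R_m) = 34.5485 / 80.0380 = 0.4317
MRP = 9.28% − 2.95% = 6.33%
E(R) = R_f + β × MRP = 2.95% + 0.4317 × 6.33% = 5.68%

5.68%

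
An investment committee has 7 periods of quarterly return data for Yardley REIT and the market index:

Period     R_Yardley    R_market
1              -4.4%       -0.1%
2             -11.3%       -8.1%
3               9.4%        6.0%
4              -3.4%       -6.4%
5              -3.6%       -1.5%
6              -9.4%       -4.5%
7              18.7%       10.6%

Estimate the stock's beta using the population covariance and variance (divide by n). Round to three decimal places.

1.504

Mean R_i = (-4.4 − 11.3 + 9.4 − 3.4 − 3.6 − 9.4 + 18.7) / 7 = -0.5714%
Mean R_m = (-0.1 − 8.1 + 6.0 − 6.4 − 1.5 − 4.5 + 10.6) / 7 = -0.5714%
Σ(R_i − R̄_i)(R_m − R̄_m) = 413.7643  ⇒  Cov = 413.7643 / 7 = 59.1092
Σ(R_m − R̄_m)² = 275.1543  ⇒  Var(R_m) = 275.1543 / 7 = 39.3078
β = Cov / Var(R_m) = 59.1092 / 39.3078 = 1.5038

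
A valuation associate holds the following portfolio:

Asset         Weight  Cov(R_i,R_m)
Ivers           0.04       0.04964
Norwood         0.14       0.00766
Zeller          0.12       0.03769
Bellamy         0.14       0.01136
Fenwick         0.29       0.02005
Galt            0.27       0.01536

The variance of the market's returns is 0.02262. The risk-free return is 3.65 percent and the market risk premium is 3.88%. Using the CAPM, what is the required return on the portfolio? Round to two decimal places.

6.93%

β_Ivers = 0.04964 / 0.02262 = 2.1945
β_Norwood = 0.00766 / 0.02262 = 0.3386
β_Zeller = 0.03769 / 0.02262 = 1.6662
β_Bellamy = 0.01136 / 0.02262 = 0.5022
β_Fenwick = 0.02005 / 0.02262 = 0.8864
β_Galt = 0.01536 / 0.02262 = 0.6790
β_P = Σ w_i β_i = 0.04×2.1945 + 0.14×0.3386 + 0.12×1.6662 + 0.14×0.5022 + 0.29×0.8864 + 0.27×0.6790 = 0.8458
E(R_P) = R_f + β_P × MRP = 3.65% + 0.8458 × 3.88% = 6.93%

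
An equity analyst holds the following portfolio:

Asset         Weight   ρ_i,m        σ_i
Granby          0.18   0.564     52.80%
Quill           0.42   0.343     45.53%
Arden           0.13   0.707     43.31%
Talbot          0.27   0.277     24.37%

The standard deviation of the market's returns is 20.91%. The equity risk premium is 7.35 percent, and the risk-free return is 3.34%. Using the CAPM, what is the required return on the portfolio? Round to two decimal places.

9.57%

β_Granby = 0.564 × 52.80% / 20.91% = 1.4242
β_Quill = 0.343 × 45.53% / 20.91% = 0.7469
β_Arden = 0.707 × 43.31% / 20.91% = 1.4644
β_Talbot = 0.277 × 24.37% / 20.91% = 0.3228
β_P = Σ w_i β_i = 0.18×1.4242 + 0.42×0.7469 + 0.13×1.4644 + 0.27×0.3228 = 0.8476
E(R_P) = R_f + β_P × MRP = 3.34% + 0.8476 × 7.35% = 9.57%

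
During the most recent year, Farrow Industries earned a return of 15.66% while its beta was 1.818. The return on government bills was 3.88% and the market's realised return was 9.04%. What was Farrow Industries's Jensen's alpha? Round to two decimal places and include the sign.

Market excess return = 9.04% − 3.88% = 5.16%
CAPM benchmark = R_f + β(R_m − R_f) = 3.88% + 1.818 × 5.16% = 13.26088%
α = actual − benchmark = 15.66% − 13.26088% = +2.40%

+2.40%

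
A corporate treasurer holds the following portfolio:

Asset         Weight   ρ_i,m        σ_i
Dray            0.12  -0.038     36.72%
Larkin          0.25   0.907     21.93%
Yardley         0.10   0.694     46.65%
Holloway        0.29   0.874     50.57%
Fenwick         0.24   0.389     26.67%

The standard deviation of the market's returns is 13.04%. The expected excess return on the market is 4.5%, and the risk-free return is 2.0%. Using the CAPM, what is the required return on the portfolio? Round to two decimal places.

10.06%

β_Dray = -0.038 × 36.72% / 13.04% = -0.1070
β_Larkin = 0.907 × 21.93% / 13.04% = 1.5253
β_Yardley = 0.694 × 46.65% / 13.04% = 2.4828
β_Holloway = 0.874 × 50.57% / 13.04% = 3.3894
β_Fenwick = 0.389 × 26.67% / 13.04% = 0.7956
β_P = Σ w_i β_i = 0.12×-0.1070 + 0.25×1.5253 + 0.10×2.4828 + 0.29×3.3894 + 0.24×0.7956 = 1.7906
E(R_P) = R_f + β_P × MRP = 2.0% + 1.7906 × 4.5% = 10.06%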